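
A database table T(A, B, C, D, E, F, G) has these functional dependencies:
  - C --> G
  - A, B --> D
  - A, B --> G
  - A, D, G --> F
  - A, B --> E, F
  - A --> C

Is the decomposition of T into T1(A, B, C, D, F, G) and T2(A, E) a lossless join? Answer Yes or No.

No

T1 ∩ T2 = {A}; its closure under F is {A, C, G}.
Neither T1 nor T2 is contained in that closure, so the decomposition is lossy.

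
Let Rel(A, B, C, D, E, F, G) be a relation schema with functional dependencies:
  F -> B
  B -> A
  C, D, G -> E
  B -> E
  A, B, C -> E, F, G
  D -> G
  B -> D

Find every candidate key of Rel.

No FD produces {C}, so it must be in every candidate key.
{B, C}⁺ = {A, B, C, D, E, F, G}, which is every attribute, so {B, C} is a candidate key.
{C, F}⁺ = {A, B, C, D, E, F, G}, which is every attribute, so {C, F} is a candidate key.
Any other superkey properly contains one of these, so there are no further candidate keys.

{B, C}, {C, F}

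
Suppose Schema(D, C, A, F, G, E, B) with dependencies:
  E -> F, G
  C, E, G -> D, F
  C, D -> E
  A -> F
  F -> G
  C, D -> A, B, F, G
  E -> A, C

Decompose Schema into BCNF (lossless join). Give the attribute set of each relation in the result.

{A, B, C, D, E}; {A, F}; {F, G}

Candidate keys of the original relation: {C, D}, {E}.
Within {A, B, C, D, E, F, G}: {A}⁺ ∩ {A, B, C, D, E, F, G} = {A, F, G}, not the whole set, so A -> F, G violates BCNF; decompose into {A, F, G} and {A, B, C, D, E}.
Within {A, F, G}: {F}⁺ ∩ {A, F, G} = {F, G}, not the whole set, so F -> G violates BCNF; decompose into {F, G} and {A, F}.
{F, G} has no BCNF violation.
{A, F} has no BCNF violation.
{A, B, C, D, E} has no BCNF violation.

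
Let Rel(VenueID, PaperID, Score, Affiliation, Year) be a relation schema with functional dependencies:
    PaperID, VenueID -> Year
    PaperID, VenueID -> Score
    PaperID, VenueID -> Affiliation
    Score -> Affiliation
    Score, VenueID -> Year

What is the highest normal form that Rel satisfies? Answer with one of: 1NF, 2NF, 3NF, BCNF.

2NF

Candidate key: {PaperID, VenueID}. Prime attributes: {PaperID, VenueID}.
Score -> Affiliation breaks BCNF: {Score}⁺ = {Affiliation, Score}, so {Score} is not a superkey.
Score -> Affiliation has non-prime {Affiliation} on the right and a non-superkey on the left, so 3NF fails.
No proper subset of a key has a non-prime attribute in its closure, so there is no partial dependency; 2NF holds.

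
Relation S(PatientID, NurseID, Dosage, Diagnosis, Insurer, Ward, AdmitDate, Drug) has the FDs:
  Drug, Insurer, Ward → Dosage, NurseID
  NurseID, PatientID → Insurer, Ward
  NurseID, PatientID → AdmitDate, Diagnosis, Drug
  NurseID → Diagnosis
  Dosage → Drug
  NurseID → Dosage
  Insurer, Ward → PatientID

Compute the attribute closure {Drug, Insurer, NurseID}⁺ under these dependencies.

{Diagnosis, Dosage, Drug, Insurer, NurseID}

Start with {Drug, Insurer, NurseID}.
NurseID → Diagnosis applies; add {Diagnosis} → now {Diagnosis, Drug, Insurer, NurseID}.
NurseID → Dosage applies; add {Dosage} → now {Diagnosis, Dosage, Drug, Insurer, NurseID}.
No further FD applies.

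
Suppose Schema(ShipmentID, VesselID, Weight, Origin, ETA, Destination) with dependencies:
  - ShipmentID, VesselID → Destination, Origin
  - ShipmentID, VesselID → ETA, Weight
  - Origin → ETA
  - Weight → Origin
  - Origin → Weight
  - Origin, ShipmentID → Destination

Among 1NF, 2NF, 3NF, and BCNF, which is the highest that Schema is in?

Candidate key: {ShipmentID, VesselID}. Prime attributes: {ShipmentID, VesselID}.
Origin → ETA: {Origin}⁺ = {ETA, Origin, Weight}, which is not all of the attributes, so the left side is not a superkey — BCNF is violated.
Origin → ETA has non-prime {ETA} on the right and a non-superkey on the left, so 3NF fails.
No non-prime attribute depends on a proper subset of any candidate key, so 2NF holds.

2NF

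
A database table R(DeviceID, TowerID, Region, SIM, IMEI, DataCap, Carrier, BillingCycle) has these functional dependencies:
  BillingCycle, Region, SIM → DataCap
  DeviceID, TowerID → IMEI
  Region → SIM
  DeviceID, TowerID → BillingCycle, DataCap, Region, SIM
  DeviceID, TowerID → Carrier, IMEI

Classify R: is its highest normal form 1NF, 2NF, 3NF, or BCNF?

Candidate key: {DeviceID, TowerID}. Prime attributes: {DeviceID, TowerID}.
BillingCycle, Region, SIM → DataCap: {BillingCycle, Region, SIM}⁺ = {BillingCycle, DataCap, Region, SIM}, which is not all of the attributes, so the left side is not a superkey — BCNF is violated.
Because {DataCap} is non-prime and the left side of BillingCycle, Region, SIM → DataCap is not a superkey, the relation is not in 3NF.
No proper subset of a key has a non-prime attribute in its closure, so there is no partial dependency; 2NF holds.

2NF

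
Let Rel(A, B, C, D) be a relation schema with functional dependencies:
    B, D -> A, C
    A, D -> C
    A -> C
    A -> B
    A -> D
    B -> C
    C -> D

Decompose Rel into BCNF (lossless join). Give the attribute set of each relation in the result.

Candidate keys of the original relation: {A}, {B}.
In {A, B, C, D}, {C} is not a superkey ({C}⁺ restricted to this set is {C, D}), so split on C -> D into {C, D} and {A, B, C}.
{C, D} is in BCNF.
{A, B, C} is in BCNF.

{A, B, C}; {C, D}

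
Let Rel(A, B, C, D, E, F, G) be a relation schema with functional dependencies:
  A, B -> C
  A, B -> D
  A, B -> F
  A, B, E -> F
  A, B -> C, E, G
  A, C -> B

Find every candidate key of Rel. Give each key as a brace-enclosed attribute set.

Attributes never on any right-hand side: {A} — every candidate key must contain it.
{A, B}⁺ = {A, B, C, D, E, F, G}, which is every attribute, so {A, B} is a candidate key.
{A, C}⁺ = {A, B, C, D, E, F, G}, which is every attribute, so {A, C} is a candidate key.
Any other superkey properly contains one of these, so there are no further candidate keys.

{A, B}, {A, C}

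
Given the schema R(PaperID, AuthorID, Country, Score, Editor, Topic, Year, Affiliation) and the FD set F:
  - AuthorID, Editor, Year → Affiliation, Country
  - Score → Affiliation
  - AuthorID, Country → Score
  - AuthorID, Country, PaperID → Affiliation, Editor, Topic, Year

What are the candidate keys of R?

Attributes never on any right-hand side: {AuthorID, PaperID} — every candidate key must contain all of them.
{AuthorID, Country, PaperID}⁺ = {Affiliation, AuthorID, Country, Editor, PaperID, Score, Topic, Year}, which is every attribute, so {AuthorID, Country, PaperID} is a candidate key.
{AuthorID, Editor, PaperID, Year}⁺ = {Affiliation, AuthorID, Country, Editor, PaperID, Score, Topic, Year}, which is every attribute, so {AuthorID, Editor, PaperID, Year} is a candidate key.
No proper subset of any of these is a key, and no other minimal superkey exists.

{AuthorID, Country, PaperID}, {AuthorID, Editor, PaperID, Year}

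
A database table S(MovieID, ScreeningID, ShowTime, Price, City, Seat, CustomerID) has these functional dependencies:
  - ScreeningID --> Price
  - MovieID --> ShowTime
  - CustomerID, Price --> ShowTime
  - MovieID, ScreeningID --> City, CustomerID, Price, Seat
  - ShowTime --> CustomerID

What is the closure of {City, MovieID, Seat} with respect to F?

{City, CustomerID, MovieID, Seat, ShowTime}

Start with {City, MovieID, Seat}.
MovieID --> ShowTime applies; add {ShowTime} → now {City, MovieID, Seat, ShowTime}.
ShowTime --> CustomerID applies; add {CustomerID} → now {City, CustomerID, MovieID, Seat, ShowTime}.
No further FD applies.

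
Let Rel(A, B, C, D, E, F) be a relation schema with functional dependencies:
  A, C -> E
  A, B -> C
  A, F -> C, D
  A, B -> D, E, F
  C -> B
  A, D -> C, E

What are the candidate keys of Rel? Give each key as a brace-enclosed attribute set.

{A} never appears on the right of any FD, so every key must include it.
{A, B}⁺ = {A, B, C, D, E, F}, which is every attribute, so {A, B} is a candidate key.
{A, C}⁺ = {A, B, C, D, E, F}, which is every attribute, so {A, C} is a candidate key.
{A, D}⁺ = {A, B, C, D, E, F}, which is every attribute, so {A, D} is a candidate key.
{A, F}⁺ = {A, B, C, D, E, F}, which is every attribute, so {A, F} is a candidate key.
Any other superkey properly contains one of these, so there are no further candidate keys.

{A, B}, {A, C}, {A, D}, {A, F}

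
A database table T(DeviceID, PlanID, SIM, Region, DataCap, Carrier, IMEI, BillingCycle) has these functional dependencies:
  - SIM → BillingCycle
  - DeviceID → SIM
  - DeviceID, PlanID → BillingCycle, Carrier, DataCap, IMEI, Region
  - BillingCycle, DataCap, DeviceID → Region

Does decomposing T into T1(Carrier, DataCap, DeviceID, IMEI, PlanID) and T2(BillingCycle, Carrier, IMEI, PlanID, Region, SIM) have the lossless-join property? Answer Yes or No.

No

T1 ∩ T2 = {Carrier, IMEI, PlanID}; its closure under F is {Carrier, IMEI, PlanID}.
T1 ⊄ {Carrier, IMEI, PlanID} and T2 ⊄ {Carrier, IMEI, PlanID}, so the split is lossy.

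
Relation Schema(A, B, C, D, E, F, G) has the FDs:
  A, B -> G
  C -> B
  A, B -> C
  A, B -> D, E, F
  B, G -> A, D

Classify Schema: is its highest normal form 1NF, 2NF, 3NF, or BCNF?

3NF

Candidate keys: {A, B}, {A, C}, {B, G}, {C, G}. Prime attributes: {A, B, C, G}.
For C -> B we have {C}⁺ = {B, C}; {C} is not a superkey, so BCNF fails.
But every attribute on its right side ({B}) is prime, and the same holds for every other non-superkey FD, so 3NF still holds.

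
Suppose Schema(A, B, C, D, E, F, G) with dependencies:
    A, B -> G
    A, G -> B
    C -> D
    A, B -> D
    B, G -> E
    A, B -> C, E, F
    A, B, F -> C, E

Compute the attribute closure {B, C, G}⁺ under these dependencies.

Start with {B, C, G}.
C -> D applies; add {D} → now {B, C, D, G}.
B, G -> E applies; add {E} → now {B, C, D, E, G}.
No further FD applies.

{B, C, D, E, G}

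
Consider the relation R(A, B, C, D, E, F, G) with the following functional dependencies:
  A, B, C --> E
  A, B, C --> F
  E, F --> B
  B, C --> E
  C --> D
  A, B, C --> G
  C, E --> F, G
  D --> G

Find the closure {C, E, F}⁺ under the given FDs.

Start with {C, E, F}.
E, F --> B applies; add {B} → now {B, C, E, F}.
C --> D applies; add {D} → now {B, C, D, E, F}.
C, E --> F, G applies; add {G} → now {B, C, D, E, F, G}.
No further FD applies.

{B, C, D, E, F, G}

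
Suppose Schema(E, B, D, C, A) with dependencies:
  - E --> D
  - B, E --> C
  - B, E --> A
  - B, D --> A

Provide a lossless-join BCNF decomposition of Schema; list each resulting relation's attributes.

Candidate key of the original relation: {B, E}.
{A, B, C, D, E}: {E} determines {D, E} here but is not a superkey — split on E --> D, giving {D, E} and {A, B, C, E}.
{D, E}: every determinant is a superkey — BCNF.
{A, B, C, E}: every determinant is a superkey — BCNF.

{A, B, C, E}; {D, E}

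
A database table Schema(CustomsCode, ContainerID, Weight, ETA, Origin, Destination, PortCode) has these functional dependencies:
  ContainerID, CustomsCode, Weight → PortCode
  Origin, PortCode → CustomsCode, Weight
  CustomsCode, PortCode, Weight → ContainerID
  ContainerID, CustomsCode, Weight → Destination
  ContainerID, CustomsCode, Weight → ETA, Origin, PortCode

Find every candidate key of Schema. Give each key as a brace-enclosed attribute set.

{Origin, PortCode} is a candidate key since {Origin, PortCode}⁺ = {ContainerID, CustomsCode, Destination, ETA, Origin, PortCode, Weight} covers every attribute.
{ContainerID, CustomsCode, Weight} is a candidate key since {ContainerID, CustomsCode, Weight}⁺ = {ContainerID, CustomsCode, Destination, ETA, Origin, PortCode, Weight} covers every attribute.
{CustomsCode, PortCode, Weight} is a candidate key since {CustomsCode, PortCode, Weight}⁺ = {ContainerID, CustomsCode, Destination, ETA, Origin, PortCode, Weight} covers every attribute.
No proper subset of any of these is a key, and no other minimal superkey exists.

{ContainerID, CustomsCode, Weight}, {CustomsCode, PortCode, Weight}, {Origin, PortCode}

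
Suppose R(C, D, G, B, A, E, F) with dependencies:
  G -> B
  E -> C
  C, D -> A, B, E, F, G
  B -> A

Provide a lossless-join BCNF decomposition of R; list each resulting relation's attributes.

{A, B}; {B, G}; {C, E}; {D, E, F, G}

Candidate keys of the original relation: {C, D}, {D, E}.
Within {A, B, C, D, E, F, G}: {G}⁺ ∩ {A, B, C, D, E, F, G} = {A, B, G}, not the whole set, so G -> A, B violates BCNF; decompose into {A, B, G} and {C, D, E, F, G}.
Within {A, B, G}: {B}⁺ ∩ {A, B, G} = {A, B}, not the whole set, so B -> A violates BCNF; decompose into {A, B} and {B, G}.
{A, B}: every determinant is a superkey — BCNF.
{B, G}: every determinant is a superkey — BCNF.
Within {C, D, E, F, G}: {E}⁺ ∩ {C, D, E, F, G} = {C, E}, not the whole set, so E -> C violates BCNF; decompose into {C, E} and {D, E, F, G}.
{C, E}: every determinant is a superkey — BCNF.
{D, E, F, G}: every determinant is a superkey — BCNF.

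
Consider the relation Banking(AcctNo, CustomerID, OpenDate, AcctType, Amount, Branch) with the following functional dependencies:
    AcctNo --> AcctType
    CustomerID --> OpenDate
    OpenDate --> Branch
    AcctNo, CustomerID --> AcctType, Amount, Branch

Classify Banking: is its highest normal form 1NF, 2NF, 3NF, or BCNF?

Candidate key: {AcctNo, CustomerID}. Prime attributes: {AcctNo, CustomerID}.
AcctNo --> AcctType breaks BCNF: {AcctNo}⁺ = {AcctNo, AcctType}, so {AcctNo} is not a superkey.
AcctNo --> AcctType has non-prime {AcctType} on the right and a non-superkey on the left, so 3NF fails.
{AcctNo} is a proper subset of the key {AcctNo, CustomerID}, and {AcctNo}⁺ contains the non-prime attribute {AcctType} — a partial dependency, so 2NF is violated.

1NF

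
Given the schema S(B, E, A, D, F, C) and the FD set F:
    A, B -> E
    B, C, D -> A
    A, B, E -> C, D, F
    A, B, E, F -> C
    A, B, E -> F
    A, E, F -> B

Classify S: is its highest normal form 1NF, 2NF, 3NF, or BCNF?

Candidate keys: {A, B}, {A, E, F}, {B, C, D}. Prime attributes: {A, B, C, D, E, F}.
Every FD has a superkey on the left, so the relation is in BCNF.

BCNF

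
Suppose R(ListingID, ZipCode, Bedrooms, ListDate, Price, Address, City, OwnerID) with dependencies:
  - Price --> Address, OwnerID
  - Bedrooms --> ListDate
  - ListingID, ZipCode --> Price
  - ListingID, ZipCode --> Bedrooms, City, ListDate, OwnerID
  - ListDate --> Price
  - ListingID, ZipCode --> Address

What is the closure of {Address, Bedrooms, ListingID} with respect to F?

Start with {Address, Bedrooms, ListingID}.
Bedrooms --> ListDate applies; add {ListDate} → now {Address, Bedrooms, ListDate, ListingID}.
ListDate --> Price applies; add {Price} → now {Address, Bedrooms, ListDate, ListingID, Price}.
Price --> Address, OwnerID applies; add {OwnerID} → now {Address, Bedrooms, ListDate, ListingID, OwnerID, Price}.
No further FD applies.

{Address, Bedrooms, ListDate, ListingID, OwnerID, Price}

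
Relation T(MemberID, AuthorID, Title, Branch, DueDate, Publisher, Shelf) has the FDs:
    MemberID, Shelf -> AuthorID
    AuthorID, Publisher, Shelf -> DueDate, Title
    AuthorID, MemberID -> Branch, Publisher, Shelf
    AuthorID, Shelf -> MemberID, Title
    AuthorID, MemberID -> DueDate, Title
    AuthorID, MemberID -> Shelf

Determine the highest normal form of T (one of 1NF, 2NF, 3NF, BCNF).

Candidate keys: {AuthorID, MemberID}, {AuthorID, Shelf}, {MemberID, Shelf}. Prime attributes: {AuthorID, MemberID, Shelf}.
Every FD has a superkey on the left, so the relation is in BCNF.

BCNF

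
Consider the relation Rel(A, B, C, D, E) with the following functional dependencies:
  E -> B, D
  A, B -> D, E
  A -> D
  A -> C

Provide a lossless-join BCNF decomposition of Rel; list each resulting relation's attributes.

Candidate keys of the original relation: {A, B}, {A, E}.
{A, B, C, D, E}: {E} determines {B, D, E} here but is not a superkey — split on E -> B, D, giving {B, D, E} and {A, C, E}.
{B, D, E}: every determinant is a superkey — BCNF.
{A, C, E}: {A} determines {A, C} here but is not a superkey — split on A -> C, giving {A, C} and {A, E}.
{A, C}: every determinant is a superkey — BCNF.
{A, E}: every determinant is a superkey — BCNF.

{A, C}; {A, E}; {B, D, E}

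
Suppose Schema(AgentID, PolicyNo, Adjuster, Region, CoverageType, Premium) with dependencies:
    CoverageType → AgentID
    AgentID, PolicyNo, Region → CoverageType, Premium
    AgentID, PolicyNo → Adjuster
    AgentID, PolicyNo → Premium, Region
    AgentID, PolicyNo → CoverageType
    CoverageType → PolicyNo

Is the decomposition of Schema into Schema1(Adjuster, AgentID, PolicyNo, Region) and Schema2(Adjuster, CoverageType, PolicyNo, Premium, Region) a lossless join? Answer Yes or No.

No

The shared attributes are {Adjuster, PolicyNo, Region} and {Adjuster, PolicyNo, Region}⁺ = {Adjuster, PolicyNo, Region}.
The closure covers neither Schema1 nor Schema2 entirely; the join is not lossless.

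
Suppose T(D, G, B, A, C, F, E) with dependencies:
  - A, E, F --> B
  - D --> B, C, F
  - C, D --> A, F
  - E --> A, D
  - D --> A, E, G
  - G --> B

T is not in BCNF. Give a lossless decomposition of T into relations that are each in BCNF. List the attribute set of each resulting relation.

{A, C, D, E, F, G}; {B, G}

Candidate keys of the original relation: {D}, {E}.
{A, B, C, D, E, F, G}: {G} determines {B, G} here but is not a superkey — split on G --> B, giving {B, G} and {A, C, D, E, F, G}.
{B, G} has no BCNF violation.
{A, C, D, E, F, G} has no BCNF violation.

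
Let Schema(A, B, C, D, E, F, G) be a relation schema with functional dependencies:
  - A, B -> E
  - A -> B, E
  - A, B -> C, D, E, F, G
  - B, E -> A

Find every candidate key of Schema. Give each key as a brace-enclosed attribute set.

{A}, {B, E}

Closure of {A} is {A, B, C, D, E, F, G}, the whole schema; {A} is a candidate key.
Closure of {B, E} is {A, B, C, D, E, F, G}, the whole schema; {B, E} is a candidate key.
No proper subset of any of these is a key, and no other minimal superkey exists.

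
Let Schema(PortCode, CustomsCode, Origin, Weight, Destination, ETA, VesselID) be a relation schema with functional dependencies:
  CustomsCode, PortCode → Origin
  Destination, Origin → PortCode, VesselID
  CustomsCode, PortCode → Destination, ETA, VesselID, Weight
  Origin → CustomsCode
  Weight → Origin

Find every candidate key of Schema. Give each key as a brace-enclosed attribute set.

{CustomsCode, PortCode} is a candidate key since {CustomsCode, PortCode}⁺ = {CustomsCode, Destination, ETA, Origin, PortCode, VesselID, Weight} covers every attribute.
{Destination, Origin} is a candidate key since {Destination, Origin}⁺ = {CustomsCode, Destination, ETA, Origin, PortCode, VesselID, Weight} covers every attribute.
{Destination, Weight} is a candidate key since {Destination, Weight}⁺ = {CustomsCode, Destination, ETA, Origin, PortCode, VesselID, Weight} covers every attribute.
{Origin, PortCode} is a candidate key since {Origin, PortCode}⁺ = {CustomsCode, Destination, ETA, Origin, PortCode, VesselID, Weight} covers every attribute.
{PortCode, Weight} is a candidate key since {PortCode, Weight}⁺ = {CustomsCode, Destination, ETA, Origin, PortCode, VesselID, Weight} covers every attribute.
No proper subset of any of these is a key, and no other minimal superkey exists.

{CustomsCode, PortCode}, {Destination, Origin}, {Destination, Weight}, {Origin, PortCode}, {PortCode, Weight}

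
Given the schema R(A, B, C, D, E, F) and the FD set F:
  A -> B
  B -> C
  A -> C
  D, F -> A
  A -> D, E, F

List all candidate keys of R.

{A}⁺ = {A, B, C, D, E, F}, which is every attribute, so {A} is a candidate key.
{D, F}⁺ = {A, B, C, D, E, F}, which is every attribute, so {D, F} is a candidate key.
No proper subset of any of these is a key, and no other minimal superkey exists.

{A}, {D, F}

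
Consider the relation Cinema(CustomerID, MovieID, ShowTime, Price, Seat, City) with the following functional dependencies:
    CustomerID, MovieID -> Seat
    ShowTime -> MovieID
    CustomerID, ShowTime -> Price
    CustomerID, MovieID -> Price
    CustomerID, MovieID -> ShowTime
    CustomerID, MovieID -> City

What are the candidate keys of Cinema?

No FD produces {CustomerID}, so it must be in every candidate key.
{CustomerID, MovieID} is a candidate key since {CustomerID, MovieID}⁺ = {City, CustomerID, MovieID, Price, Seat, ShowTime} covers every attribute.
{CustomerID, ShowTime} is a candidate key since {CustomerID, ShowTime}⁺ = {City, CustomerID, MovieID, Price, Seat, ShowTime} covers every attribute.
These are minimal and exhaustive — every other superkey contains one of them.

{CustomerID, MovieID}, {CustomerID, ShowTime}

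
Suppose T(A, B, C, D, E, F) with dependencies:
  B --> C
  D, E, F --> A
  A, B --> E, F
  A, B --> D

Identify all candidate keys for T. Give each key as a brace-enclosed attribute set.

{A, B}, {B, D, E, F}

No FD produces {B}, so it must be in every candidate key.
{A, B}⁺ = {A, B, C, D, E, F}, which is every attribute, so {A, B} is a candidate key.
{B, D, E, F}⁺ = {A, B, C, D, E, F}, which is every attribute, so {B, D, E, F} is a candidate key.
These are minimal and exhaustive — every other superkey contains one of them.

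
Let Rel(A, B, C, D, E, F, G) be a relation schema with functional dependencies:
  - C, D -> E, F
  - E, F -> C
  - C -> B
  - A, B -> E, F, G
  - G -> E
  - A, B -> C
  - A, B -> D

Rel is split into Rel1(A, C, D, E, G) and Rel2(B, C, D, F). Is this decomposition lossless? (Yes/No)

Rel1 ∩ Rel2 = {C, D}; its closure under F is {B, C, D, E, F}.
This includes all of Rel2, so the common attributes are a superkey of Rel2 — the join is lossless.

Yes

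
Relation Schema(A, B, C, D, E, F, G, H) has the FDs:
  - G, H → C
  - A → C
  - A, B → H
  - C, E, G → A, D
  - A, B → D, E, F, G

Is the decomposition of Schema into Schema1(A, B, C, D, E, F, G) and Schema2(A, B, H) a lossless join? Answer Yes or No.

Common attributes: {A, B}; their closure is {A, B, C, D, E, F, G, H}.
Since Schema1 ⊆ {A, B, C, D, E, F, G, H}, the intersection is a superkey of Schema1; the decomposition is lossless.

Yes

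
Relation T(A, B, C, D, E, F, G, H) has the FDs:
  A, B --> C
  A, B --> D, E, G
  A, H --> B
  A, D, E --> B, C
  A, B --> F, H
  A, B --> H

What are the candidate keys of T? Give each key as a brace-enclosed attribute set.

{A, B}, {A, D, E}, {A, H}

Attributes never on any right-hand side: {A} — every candidate key must contain it.
Closure of {A, B} is {A, B, C, D, E, F, G, H}, the whole schema; {A, B} is a candidate key.
Closure of {A, H} is {A, B, C, D, E, F, G, H}, the whole schema; {A, H} is a candidate key.
Closure of {A, D, E} is {A, B, C, D, E, F, G, H}, the whole schema; {A, D, E} is a candidate key.
Any other superkey properly contains one of these, so there are no further candidate keys.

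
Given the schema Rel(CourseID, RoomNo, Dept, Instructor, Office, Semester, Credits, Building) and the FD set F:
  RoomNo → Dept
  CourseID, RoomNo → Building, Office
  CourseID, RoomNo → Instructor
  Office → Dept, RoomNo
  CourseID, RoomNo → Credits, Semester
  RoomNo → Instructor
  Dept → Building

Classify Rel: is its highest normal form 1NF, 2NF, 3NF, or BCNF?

1NF

Candidate keys: {CourseID, Office}, {CourseID, RoomNo}. Prime attributes: {CourseID, Office, RoomNo}.
For RoomNo → Dept we have {RoomNo}⁺ = {Building, Dept, Instructor, RoomNo}; {RoomNo} is not a superkey, so BCNF fails.
RoomNo → Dept has non-prime {Dept} on the right and a non-superkey on the left, so 3NF fails.
{Office} is a proper subset of the key {CourseID, Office}, and {Office}⁺ contains the non-prime attributes {Building, Dept, Instructor} — a partial dependency, so 2NF is violated.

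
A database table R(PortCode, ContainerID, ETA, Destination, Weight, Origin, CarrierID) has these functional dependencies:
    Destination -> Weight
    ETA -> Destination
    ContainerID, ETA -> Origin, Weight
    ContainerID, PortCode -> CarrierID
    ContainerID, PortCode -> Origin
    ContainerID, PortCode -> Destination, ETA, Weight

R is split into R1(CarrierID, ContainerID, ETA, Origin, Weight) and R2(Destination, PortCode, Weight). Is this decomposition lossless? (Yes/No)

The shared attributes are {Weight} and {Weight}⁺ = {Weight}.
The closure covers neither R1 nor R2 entirely; the join is not lossless.

No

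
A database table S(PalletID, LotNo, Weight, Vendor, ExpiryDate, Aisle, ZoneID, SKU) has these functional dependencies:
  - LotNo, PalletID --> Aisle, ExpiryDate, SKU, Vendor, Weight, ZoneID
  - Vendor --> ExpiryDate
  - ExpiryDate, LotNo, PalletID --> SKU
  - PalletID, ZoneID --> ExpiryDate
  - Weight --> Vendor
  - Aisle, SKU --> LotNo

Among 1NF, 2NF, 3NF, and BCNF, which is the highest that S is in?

2NF

Candidate keys: {Aisle, PalletID, SKU}, {LotNo, PalletID}. Prime attributes: {Aisle, LotNo, PalletID, SKU}.
Vendor --> ExpiryDate: {Vendor}⁺ = {ExpiryDate, Vendor}, which is not all of the attributes, so the left side is not a superkey — BCNF is violated.
Because {ExpiryDate} is non-prime and the left side of Vendor --> ExpiryDate is not a superkey, the relation is not in 3NF.
No non-prime attribute depends on a proper subset of any candidate key, so 2NF holds.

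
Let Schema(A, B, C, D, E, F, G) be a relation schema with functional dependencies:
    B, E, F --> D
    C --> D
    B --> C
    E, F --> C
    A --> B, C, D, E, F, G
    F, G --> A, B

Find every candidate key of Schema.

{A}, {F, G}

Closure of {A} is {A, B, C, D, E, F, G}, the whole schema; {A} is a candidate key.
Closure of {F, G} is {A, B, C, D, E, F, G}, the whole schema; {F, G} is a candidate key.
These are minimal and exhaustive — every other superkey contains one of them.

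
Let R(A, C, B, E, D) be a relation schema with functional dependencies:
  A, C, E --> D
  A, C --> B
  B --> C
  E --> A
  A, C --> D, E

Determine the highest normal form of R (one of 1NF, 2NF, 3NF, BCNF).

Candidate keys: {A, B}, {A, C}, {B, E}, {C, E}. Prime attributes: {A, B, C, E}.
For B --> C we have {B}⁺ = {B, C}; {B} is not a superkey, so BCNF fails.
Since {C} ⊆ prime attributes and every other non-superkey FD also has a prime right side, the schema is in 3NF.

3NF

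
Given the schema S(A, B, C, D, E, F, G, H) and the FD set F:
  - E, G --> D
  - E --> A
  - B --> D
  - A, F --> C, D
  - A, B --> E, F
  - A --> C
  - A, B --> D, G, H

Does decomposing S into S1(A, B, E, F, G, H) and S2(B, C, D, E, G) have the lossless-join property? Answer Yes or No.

Yes

The shared attributes are {B, E, G} and {B, E, G}⁺ = {A, B, C, D, E, F, G, H}.
Since S1 ⊆ {A, B, C, D, E, F, G, H}, the intersection is a superkey of S1; the decomposition is lossless.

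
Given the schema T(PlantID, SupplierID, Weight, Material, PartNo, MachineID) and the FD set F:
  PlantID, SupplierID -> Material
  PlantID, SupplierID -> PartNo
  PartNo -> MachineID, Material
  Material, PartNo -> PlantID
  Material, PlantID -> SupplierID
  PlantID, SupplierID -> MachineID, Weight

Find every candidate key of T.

{Material, PlantID}, {PartNo}, {PlantID, SupplierID}

{PartNo}⁺ = {MachineID, Material, PartNo, PlantID, SupplierID, Weight}, which is every attribute, so {PartNo} is a candidate key.
{Material, PlantID}⁺ = {MachineID, Material, PartNo, PlantID, SupplierID, Weight}, which is every attribute, so {Material, PlantID} is a candidate key.
{PlantID, SupplierID}⁺ = {MachineID, Material, PartNo, PlantID, SupplierID, Weight}, which is every attribute, so {PlantID, SupplierID} is a candidate key.
No proper subset of any of these is a key, and no other minimal superkey exists.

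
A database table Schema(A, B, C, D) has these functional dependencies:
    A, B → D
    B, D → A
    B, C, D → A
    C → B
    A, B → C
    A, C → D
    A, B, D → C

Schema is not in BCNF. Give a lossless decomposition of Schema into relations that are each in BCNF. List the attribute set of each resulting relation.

{A, C, D}; {B, C}

Candidate keys of the original relation: {A, B}, {A, C}, {B, D}, {C, D}.
In {A, B, C, D}, {C} is not a superkey ({C}⁺ restricted to this set is {B, C}), so split on C → B into {B, C} and {A, C, D}.
{B, C}: every determinant is a superkey — BCNF.
{A, C, D}: every determinant is a superkey — BCNF.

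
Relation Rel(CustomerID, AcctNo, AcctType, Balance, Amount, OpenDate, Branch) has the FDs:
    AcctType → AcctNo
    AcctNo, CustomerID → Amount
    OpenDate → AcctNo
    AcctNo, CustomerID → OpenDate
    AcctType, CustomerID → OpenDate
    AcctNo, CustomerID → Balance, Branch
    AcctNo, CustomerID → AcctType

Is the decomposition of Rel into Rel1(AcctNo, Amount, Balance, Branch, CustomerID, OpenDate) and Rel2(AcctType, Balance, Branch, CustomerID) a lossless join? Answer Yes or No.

No

The shared attributes are {Balance, Branch, CustomerID} and {Balance, Branch, CustomerID}⁺ = {Balance, Branch, CustomerID}.
The closure covers neither Rel1 nor Rel2 entirely; the join is not lossless.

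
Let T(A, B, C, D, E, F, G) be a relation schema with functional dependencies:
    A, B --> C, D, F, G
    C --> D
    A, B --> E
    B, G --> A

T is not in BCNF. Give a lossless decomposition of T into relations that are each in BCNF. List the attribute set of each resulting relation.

{A, B, C, E, F, G}; {C, D}

Candidate keys of the original relation: {A, B}, {B, G}.
{A, B, C, D, E, F, G}: {C} determines {C, D} here but is not a superkey — split on C --> D, giving {C, D} and {A, B, C, E, F, G}.
{C, D} is in BCNF.
{A, B, C, E, F, G} is in BCNF.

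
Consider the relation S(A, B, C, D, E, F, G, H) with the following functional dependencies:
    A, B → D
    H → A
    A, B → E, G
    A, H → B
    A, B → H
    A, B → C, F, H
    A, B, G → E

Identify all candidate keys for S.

{H} is a candidate key since {H}⁺ = {A, B, C, D, E, F, G, H} covers every attribute.
{A, B} is a candidate key since {A, B}⁺ = {A, B, C, D, E, F, G, H} covers every attribute.
Any other superkey properly contains one of these, so there are no further candidate keys.

{A, B}, {H}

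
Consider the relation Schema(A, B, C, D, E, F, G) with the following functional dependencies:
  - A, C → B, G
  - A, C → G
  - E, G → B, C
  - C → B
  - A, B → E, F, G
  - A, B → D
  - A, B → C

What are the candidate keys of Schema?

No FD produces {A}, so it must be in every candidate key.
{A, B}⁺ = {A, B, C, D, E, F, G} — all of the relation — so {A, B} is a candidate key.
{A, C}⁺ = {A, B, C, D, E, F, G} — all of the relation — so {A, C} is a candidate key.
{A, E, G}⁺ = {A, B, C, D, E, F, G} — all of the relation — so {A, E, G} is a candidate key.
No proper subset of any of these is a key, and no other minimal superkey exists.

{A, B}, {A, C}, {A, E, G}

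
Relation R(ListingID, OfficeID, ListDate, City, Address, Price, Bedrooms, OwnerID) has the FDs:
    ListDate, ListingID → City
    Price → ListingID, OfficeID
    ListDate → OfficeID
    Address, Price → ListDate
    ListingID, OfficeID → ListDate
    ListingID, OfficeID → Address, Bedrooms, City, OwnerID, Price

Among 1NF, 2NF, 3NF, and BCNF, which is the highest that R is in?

Candidate keys: {ListDate, ListingID}, {ListingID, OfficeID}, {Price}. Prime attributes: {ListDate, ListingID, OfficeID, Price}.
ListDate → OfficeID breaks BCNF: {ListDate}⁺ = {ListDate, OfficeID}, so {ListDate} is not a superkey.
Since {OfficeID} ⊆ prime attributes and every other non-superkey FD also has a prime right side, the schema is in 3NF.

3NF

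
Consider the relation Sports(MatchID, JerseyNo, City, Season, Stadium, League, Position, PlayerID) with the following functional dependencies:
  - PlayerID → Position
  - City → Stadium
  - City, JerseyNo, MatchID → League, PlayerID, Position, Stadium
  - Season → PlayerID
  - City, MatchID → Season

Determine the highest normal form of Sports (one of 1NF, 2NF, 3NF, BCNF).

1NF

Candidate key: {City, JerseyNo, MatchID}. Prime attributes: {City, JerseyNo, MatchID}.
For PlayerID → Position we have {PlayerID}⁺ = {PlayerID, Position}; {PlayerID} is not a superkey, so BCNF fails.
PlayerID → Position has non-prime {Position} on the right and a non-superkey on the left, so 3NF fails.
Since {City} ⊂ {City, JerseyNo, MatchID} and {City}⁺ ⊇ {Stadium} with {Stadium} non-prime, there is a partial dependency; 2NF fails.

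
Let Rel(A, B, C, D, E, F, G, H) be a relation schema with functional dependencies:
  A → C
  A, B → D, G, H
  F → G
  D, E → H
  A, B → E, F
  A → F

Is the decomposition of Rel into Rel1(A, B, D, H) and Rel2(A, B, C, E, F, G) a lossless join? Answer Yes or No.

Yes

Rel1 ∩ Rel2 = {A, B}; its closure under F is {A, B, C, D, E, F, G, H}.
Since Rel1 ⊆ {A, B, C, D, E, F, G, H}, the intersection is a superkey of Rel1; the decomposition is lossless.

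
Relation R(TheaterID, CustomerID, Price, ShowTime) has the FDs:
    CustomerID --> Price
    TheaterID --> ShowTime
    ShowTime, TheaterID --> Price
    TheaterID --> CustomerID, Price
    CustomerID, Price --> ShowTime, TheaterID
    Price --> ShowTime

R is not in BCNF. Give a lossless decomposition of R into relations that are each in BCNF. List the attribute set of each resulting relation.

{CustomerID, Price, TheaterID}; {Price, ShowTime}

Candidate keys of the original relation: {CustomerID}, {TheaterID}.
{CustomerID, Price, ShowTime, TheaterID}: {Price} determines {Price, ShowTime} here but is not a superkey — split on Price --> ShowTime, giving {Price, ShowTime} and {CustomerID, Price, TheaterID}.
{Price, ShowTime} has no BCNF violation.
{CustomerID, Price, TheaterID} has no BCNF violation.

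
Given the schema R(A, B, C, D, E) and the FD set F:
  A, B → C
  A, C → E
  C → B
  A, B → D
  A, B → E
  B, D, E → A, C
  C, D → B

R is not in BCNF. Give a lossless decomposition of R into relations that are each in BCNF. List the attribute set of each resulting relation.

Candidate keys of the original relation: {A, B}, {A, C}, {B, D, E}, {C, D, E}.
Within {A, B, C, D, E}: {C}⁺ ∩ {A, B, C, D, E} = {B, C}, not the whole set, so C → B violates BCNF; decompose into {B, C} and {A, C, D, E}.
{B, C} is in BCNF.
{A, C, D, E} is in BCNF.

{A, C, D, E}; {B, C}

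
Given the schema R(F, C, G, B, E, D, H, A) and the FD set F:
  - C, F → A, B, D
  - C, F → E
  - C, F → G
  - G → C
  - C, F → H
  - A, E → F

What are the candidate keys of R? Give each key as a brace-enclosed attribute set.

{A, C, E}, {A, E, G}, {C, F}, {F, G}

Closure of {C, F} is {A, B, C, D, E, F, G, H}, the whole schema; {C, F} is a candidate key.
Closure of {F, G} is {A, B, C, D, E, F, G, H}, the whole schema; {F, G} is a candidate key.
Closure of {A, C, E} is {A, B, C, D, E, F, G, H}, the whole schema; {A, C, E} is a candidate key.
Closure of {A, E, G} is {A, B, C, D, E, F, G, H}, the whole schema; {A, E, G} is a candidate key.
Any other superkey properly contains one of these, so there are no further candidate keys.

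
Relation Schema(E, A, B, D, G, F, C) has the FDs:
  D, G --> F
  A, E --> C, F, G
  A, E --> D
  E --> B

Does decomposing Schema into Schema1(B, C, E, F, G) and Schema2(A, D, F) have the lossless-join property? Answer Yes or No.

No

The shared attributes are {F} and {F}⁺ = {F}.
Neither Schema1 nor Schema2 is contained in that closure, so the decomposition is lossy.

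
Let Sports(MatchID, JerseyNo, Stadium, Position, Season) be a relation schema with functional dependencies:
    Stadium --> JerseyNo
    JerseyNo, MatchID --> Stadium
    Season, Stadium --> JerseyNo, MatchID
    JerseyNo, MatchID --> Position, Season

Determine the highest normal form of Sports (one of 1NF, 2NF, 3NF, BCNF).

Candidate keys: {JerseyNo, MatchID}, {MatchID, Stadium}, {Season, Stadium}. Prime attributes: {JerseyNo, MatchID, Season, Stadium}.
Stadium --> JerseyNo breaks BCNF: {Stadium}⁺ = {JerseyNo, Stadium}, so {Stadium} is not a superkey.
Its right-hand attributes {JerseyNo} are all prime, as are those of every other non-superkey FD — the relation is in 3NF.

3NF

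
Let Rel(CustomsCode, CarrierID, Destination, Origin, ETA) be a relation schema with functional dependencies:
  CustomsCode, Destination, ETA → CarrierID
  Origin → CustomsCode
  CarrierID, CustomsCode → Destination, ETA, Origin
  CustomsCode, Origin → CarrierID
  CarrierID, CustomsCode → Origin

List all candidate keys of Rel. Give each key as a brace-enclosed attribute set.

{Origin}⁺ = {CarrierID, CustomsCode, Destination, ETA, Origin}, which is every attribute, so {Origin} is a candidate key.
{CarrierID, CustomsCode}⁺ = {CarrierID, CustomsCode, Destination, ETA, Origin}, which is every attribute, so {CarrierID, CustomsCode} is a candidate key.
{CustomsCode, Destination, ETA}⁺ = {CarrierID, CustomsCode, Destination, ETA, Origin}, which is every attribute, so {CustomsCode, Destination, ETA} is a candidate key.
No proper subset of any of these is a key, and no other minimal superkey exists.

{CarrierID, CustomsCode}, {CustomsCode, Destination, ETA}, {Origin}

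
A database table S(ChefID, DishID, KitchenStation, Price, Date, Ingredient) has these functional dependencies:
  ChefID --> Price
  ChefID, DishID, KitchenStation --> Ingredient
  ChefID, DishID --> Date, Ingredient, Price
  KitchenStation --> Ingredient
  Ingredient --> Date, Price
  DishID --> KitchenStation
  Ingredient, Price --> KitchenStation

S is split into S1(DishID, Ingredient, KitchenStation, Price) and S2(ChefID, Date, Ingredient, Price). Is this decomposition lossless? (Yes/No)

No

Common attributes: {Ingredient, Price}; their closure is {Date, Ingredient, KitchenStation, Price}.
Neither S1 nor S2 is contained in that closure, so the decomposition is lossy.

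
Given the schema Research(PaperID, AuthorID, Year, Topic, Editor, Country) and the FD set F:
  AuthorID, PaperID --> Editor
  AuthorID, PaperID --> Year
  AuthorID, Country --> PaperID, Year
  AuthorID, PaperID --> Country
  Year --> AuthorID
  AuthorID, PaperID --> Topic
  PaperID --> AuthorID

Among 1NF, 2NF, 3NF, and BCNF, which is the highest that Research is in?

Candidate keys: {AuthorID, Country}, {Country, Year}, {PaperID}. Prime attributes: {AuthorID, Country, PaperID, Year}.
For Year --> AuthorID we have {Year}⁺ = {AuthorID, Year}; {Year} is not a superkey, so BCNF fails.
Its right-hand attributes {AuthorID} are all prime, as are those of every other non-superkey FD — the relation is in 3NF.

3NF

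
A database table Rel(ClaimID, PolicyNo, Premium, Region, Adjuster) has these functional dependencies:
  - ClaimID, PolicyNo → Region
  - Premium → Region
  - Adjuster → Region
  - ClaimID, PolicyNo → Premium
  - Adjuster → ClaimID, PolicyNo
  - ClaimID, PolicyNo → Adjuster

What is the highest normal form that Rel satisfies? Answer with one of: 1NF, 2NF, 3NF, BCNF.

2NF

Candidate keys: {Adjuster}, {ClaimID, PolicyNo}. Prime attributes: {Adjuster, ClaimID, PolicyNo}.
For Premium → Region we have {Premium}⁺ = {Premium, Region}; {Premium} is not a superkey, so BCNF fails.
Because {Region} is non-prime and the left side of Premium → Region is not a superkey, the relation is not in 3NF.
No proper subset of a key has a non-prime attribute in its closure, so there is no partial dependency; 2NF holds.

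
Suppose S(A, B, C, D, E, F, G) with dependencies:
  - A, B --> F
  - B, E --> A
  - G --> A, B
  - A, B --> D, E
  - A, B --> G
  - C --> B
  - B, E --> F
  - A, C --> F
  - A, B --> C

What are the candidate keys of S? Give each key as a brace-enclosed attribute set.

{A, B}, {A, C}, {B, E}, {C, E}, {G}

{G}⁺ = {A, B, C, D, E, F, G}, which is every attribute, so {G} is a candidate key.
{A, B}⁺ = {A, B, C, D, E, F, G}, which is every attribute, so {A, B} is a candidate key.
{A, C}⁺ = {A, B, C, D, E, F, G}, which is every attribute, so {A, C} is a candidate key.
{B, E}⁺ = {A, B, C, D, E, F, G}, which is every attribute, so {B, E} is a candidate key.
{C, E}⁺ = {A, B, C, D, E, F, G}, which is every attribute, so {C, E} is a candidate key.
Any other superkey properly contains one of these, so there are no further candidate keys.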